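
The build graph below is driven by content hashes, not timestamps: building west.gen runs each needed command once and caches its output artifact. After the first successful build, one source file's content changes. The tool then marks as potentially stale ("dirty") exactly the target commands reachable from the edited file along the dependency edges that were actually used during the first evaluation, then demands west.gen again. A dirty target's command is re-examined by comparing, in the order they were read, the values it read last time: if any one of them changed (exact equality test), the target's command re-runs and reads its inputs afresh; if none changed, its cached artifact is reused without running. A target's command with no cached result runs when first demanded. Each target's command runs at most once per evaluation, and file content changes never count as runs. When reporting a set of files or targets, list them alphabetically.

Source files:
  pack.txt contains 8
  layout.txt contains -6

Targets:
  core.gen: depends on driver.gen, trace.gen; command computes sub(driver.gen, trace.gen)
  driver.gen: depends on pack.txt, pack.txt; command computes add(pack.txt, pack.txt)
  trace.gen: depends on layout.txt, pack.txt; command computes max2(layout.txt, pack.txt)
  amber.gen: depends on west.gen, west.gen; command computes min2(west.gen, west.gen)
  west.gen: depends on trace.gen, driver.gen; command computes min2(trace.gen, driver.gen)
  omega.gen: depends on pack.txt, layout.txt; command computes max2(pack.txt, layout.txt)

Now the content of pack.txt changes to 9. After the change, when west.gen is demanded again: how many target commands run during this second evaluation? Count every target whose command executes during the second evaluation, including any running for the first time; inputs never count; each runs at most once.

Initial pass — values computed on the first demand:
  driver.gen = add(8, 8) = 16
  trace.gen = max2(-6, 8) = 8
  west.gen = min2(8, 16) = 8

Second demand — change propagation:
  driver.gen: re-runs because pack.txt 8->9; pack.txt 8->9; new result 18.
  trace.gen: re-runs because pack.txt 8->9; new result 9.
  west.gen: re-runs because trace.gen 8->9; driver.gen 16->18; new result 9.

Run set: driver.gen, trace.gen, west.gen (3 run).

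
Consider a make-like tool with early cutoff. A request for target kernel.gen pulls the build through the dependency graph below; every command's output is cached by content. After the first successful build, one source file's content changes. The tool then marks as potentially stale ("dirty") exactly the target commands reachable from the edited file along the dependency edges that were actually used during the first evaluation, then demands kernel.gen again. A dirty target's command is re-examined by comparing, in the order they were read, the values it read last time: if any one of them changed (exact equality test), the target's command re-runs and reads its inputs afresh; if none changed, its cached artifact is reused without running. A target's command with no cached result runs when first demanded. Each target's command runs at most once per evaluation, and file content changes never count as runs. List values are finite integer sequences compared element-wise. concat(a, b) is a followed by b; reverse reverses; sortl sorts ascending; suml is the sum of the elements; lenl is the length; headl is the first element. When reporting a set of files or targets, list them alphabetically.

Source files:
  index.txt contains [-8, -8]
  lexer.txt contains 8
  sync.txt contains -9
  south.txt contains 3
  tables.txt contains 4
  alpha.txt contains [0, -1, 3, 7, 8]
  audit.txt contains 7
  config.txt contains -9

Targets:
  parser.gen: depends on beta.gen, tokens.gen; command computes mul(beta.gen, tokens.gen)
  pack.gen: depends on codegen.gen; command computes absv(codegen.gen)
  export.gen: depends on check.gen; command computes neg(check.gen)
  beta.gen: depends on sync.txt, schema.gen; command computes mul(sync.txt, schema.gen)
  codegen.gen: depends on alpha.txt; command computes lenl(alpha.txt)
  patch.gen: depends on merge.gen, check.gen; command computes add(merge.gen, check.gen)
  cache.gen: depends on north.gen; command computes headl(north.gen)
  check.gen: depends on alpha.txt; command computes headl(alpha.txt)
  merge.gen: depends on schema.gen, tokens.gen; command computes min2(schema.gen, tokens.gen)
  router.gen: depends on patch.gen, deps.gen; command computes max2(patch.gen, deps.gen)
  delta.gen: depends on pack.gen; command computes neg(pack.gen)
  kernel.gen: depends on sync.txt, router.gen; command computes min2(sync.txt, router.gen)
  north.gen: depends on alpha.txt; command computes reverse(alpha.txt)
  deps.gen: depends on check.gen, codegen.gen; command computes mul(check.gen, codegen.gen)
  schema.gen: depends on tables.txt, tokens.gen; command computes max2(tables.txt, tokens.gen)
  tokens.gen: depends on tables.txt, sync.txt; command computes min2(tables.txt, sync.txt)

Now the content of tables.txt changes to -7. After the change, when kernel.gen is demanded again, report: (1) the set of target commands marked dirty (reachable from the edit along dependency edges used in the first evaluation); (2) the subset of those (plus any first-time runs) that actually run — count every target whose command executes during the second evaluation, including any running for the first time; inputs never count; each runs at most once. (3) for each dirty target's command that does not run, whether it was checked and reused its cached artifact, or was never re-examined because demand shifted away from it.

First demand of the output computes:
  check.gen = headl([0, -1, 3, 7, 8]) = 0
  codegen.gen = lenl([0, -1, 3, 7, 8]) = 5
  deps.gen = mul(0, 5) = 0
  tokens.gen = min2(4, -9) = -9
  schema.gen = max2(4, -9) = 4
  merge.gen = min2(4, -9) = -9
  patch.gen = add(-9, 0) = -9
  router.gen = max2(-9, 0) = 0
  kernel.gen = min2(-9, 0) = -9

After the edit, cleaning proceeds:
  tokens.gen: a read changed (tables.txt 4->-7) — executes, giving -9 — identical to its old value.
  schema.gen: a read changed (tables.txt 4->-7) — executes, giving -7.
  merge.gen: a read changed (schema.gen 4->-7) — executes, giving -9 — identical to its old value.
  patch.gen: dirty, but its reads are unchanged (merge.gen unchanged, check.gen unchanged); cached -9 stands.
  router.gen: dirty, but its reads are unchanged (patch.gen unchanged, deps.gen unchanged); cached 0 stands.
  kernel.gen: dirty, but its reads are unchanged (sync.txt unchanged, router.gen unchanged); cached -9 stands.

Note where the cutoff bites: patch.gen is checked, finds nothing changed, and keeps its cache.

The edit dirties: kernel.gen, merge.gen, patch.gen, router.gen, schema.gen, tokens.gen.
3 target commands run: merge.gen, schema.gen, tokens.gen.
Cache hits after checking: kernel.gen, patch.gen, router.gen.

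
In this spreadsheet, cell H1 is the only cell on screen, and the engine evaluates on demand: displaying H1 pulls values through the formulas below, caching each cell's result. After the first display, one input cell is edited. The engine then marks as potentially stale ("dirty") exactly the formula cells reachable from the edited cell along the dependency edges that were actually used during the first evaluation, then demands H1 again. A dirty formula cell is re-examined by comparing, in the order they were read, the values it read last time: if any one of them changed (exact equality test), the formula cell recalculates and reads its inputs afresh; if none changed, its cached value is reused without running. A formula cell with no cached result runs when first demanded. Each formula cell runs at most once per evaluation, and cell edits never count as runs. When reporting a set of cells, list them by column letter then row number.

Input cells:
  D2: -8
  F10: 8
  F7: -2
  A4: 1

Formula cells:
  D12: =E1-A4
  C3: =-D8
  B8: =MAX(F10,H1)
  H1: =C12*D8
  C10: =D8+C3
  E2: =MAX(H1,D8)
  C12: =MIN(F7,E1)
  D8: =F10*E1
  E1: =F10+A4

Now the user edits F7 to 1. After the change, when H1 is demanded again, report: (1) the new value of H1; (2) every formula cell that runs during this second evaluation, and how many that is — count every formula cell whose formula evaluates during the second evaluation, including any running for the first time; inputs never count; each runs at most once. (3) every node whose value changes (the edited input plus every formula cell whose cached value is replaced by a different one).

Initial pass — values computed on the first demand:
  E1 = 8 + 1 = 9
  C12 = MIN(-2, 9) = -2
  D8 = 8 * 9 = 72
  H1 = -2 * 72 = -144

Second demand — change propagation:
  C12: re-runs because F7 -2->1; new result 1.
  H1: re-runs because C12 -2->1; new result 72.

H1 now evaluates to 72.
Run set: C12, H1 (2 run).
Changed values: C12, F7, H1.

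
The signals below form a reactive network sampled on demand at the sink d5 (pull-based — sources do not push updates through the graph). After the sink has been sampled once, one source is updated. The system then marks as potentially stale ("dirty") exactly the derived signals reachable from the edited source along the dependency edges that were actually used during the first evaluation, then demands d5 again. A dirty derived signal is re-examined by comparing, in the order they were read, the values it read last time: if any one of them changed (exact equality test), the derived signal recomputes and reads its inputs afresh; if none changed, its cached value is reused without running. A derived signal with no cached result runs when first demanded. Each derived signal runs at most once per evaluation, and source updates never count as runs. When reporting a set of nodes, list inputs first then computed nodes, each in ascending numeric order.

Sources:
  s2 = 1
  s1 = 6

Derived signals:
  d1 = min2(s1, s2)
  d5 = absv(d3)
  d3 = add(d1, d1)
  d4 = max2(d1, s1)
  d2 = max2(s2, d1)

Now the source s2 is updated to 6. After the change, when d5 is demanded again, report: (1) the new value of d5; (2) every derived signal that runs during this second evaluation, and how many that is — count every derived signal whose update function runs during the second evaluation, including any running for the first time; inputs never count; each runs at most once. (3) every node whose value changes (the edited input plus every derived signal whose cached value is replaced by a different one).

d5 now evaluates to 12.
Run set: d1, d3, d5 (3 run).
Changed values: s2, d1, d3, d5.

Initial pass — values computed on the first demand:
  d1 = min2(6, 1) = 1
  d3 = add(1, 1) = 2
  d5 = absv(2) = 2

Second demand — change propagation:
  d1: re-runs because s2 1->6; new result 6.
  d3: re-runs because d1 1->6; d1 1->6; new result 12.
  d5: re-runs because d3 2->12; new result 12.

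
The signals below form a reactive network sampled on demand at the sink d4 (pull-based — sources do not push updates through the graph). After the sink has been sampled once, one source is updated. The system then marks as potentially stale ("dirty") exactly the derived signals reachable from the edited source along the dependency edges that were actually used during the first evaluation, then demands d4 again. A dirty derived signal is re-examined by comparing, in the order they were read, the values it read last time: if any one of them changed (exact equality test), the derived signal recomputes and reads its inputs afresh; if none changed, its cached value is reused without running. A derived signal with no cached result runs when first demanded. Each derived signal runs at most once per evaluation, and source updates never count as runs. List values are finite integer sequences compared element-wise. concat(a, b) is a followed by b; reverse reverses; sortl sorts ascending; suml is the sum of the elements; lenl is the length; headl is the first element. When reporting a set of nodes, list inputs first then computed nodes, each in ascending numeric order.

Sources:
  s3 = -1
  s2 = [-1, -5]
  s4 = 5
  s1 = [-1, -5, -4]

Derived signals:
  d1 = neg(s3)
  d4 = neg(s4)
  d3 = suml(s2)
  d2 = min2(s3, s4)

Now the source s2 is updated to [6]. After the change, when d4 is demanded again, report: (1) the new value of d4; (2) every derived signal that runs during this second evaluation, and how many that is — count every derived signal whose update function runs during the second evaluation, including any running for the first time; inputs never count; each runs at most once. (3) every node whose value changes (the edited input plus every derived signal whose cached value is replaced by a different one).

d4 now evaluates to -5.
Run set: none (0 run).
Changed values: s2.
The important point: nothing the output needs ever reads s2, so the edit is invisible to it.

Initial pass — values computed on the first demand:
  d4 = neg(5) = -5

Second demand — change propagation:
  no demanded computation ever read s2, so the edit dirties nothing and nothing runs.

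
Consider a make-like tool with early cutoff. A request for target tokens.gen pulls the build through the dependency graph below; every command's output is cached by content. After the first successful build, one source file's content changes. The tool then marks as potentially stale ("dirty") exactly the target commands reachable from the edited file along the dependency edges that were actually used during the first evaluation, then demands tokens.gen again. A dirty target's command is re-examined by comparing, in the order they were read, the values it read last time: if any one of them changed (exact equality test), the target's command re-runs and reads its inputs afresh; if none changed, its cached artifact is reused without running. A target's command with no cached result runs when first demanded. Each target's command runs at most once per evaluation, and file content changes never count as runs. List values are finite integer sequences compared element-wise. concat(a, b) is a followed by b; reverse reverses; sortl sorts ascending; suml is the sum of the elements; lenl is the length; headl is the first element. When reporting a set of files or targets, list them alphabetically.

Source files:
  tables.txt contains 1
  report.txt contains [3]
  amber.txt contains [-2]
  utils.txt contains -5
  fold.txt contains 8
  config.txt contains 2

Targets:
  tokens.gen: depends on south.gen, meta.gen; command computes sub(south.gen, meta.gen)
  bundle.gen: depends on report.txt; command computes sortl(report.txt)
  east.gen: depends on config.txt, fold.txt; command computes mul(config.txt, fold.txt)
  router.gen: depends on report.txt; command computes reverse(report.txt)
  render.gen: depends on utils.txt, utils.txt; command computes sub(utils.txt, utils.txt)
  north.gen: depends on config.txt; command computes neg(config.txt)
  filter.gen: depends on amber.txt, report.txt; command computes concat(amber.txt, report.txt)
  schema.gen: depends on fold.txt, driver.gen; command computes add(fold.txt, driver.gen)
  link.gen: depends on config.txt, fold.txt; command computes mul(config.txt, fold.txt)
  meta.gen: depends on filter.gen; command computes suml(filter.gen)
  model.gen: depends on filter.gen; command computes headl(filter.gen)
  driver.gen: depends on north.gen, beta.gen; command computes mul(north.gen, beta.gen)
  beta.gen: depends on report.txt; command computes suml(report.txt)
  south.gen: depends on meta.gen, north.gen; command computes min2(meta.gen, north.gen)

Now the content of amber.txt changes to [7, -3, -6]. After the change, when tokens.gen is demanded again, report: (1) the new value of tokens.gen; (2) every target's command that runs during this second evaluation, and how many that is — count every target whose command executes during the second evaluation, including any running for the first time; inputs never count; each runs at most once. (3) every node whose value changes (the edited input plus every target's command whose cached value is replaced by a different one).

Demanding tokens.gen again yields -3.
2 target commands run: filter.gen, meta.gen.
The nodes whose values change: amber.txt, filter.gen.
Note the absorption at meta.gen: it re-runs yet its value is the same, leaving the output's value untouched.

First demand of the output computes:
  filter.gen = concat([-2], [3]) = [-2, 3]
  meta.gen = suml([-2, 3]) = 1
  north.gen = neg(2) = -2
  south.gen = min2(1, -2) = -2
  tokens.gen = sub(-2, 1) = -3

After the edit, cleaning proceeds:
  filter.gen: a read changed (amber.txt [-2]->[7, -3, -6]) — executes, giving [7, -3, -6, 3].
  meta.gen: a read changed (filter.gen [-2, 3]->[7, -3, -6, 3]) — executes, giving 1 — identical to its old value.
  south.gen: dirty, but its reads are unchanged (meta.gen unchanged, north.gen unchanged); cached -2 stands.
  tokens.gen: dirty, but its reads are unchanged (south.gen unchanged, meta.gen unchanged); cached -3 stands.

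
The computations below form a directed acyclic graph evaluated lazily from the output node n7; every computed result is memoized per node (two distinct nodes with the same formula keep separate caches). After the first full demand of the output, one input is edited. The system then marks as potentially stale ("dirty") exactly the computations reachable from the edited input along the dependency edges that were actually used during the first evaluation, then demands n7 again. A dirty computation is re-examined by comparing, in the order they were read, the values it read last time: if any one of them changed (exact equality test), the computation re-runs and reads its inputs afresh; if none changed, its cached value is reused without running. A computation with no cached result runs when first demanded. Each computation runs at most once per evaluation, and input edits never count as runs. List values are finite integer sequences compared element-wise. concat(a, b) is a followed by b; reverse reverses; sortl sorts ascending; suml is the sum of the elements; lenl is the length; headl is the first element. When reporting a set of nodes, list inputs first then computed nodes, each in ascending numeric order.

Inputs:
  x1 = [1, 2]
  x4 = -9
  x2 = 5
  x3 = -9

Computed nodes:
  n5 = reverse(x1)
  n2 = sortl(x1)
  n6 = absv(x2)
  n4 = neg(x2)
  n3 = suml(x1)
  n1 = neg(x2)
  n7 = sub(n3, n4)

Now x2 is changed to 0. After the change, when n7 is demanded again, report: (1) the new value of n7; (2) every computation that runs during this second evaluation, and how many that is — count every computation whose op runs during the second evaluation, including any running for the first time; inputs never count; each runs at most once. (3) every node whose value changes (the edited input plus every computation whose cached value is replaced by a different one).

Demanding n7 again yields 3.
2 computations run: n4, n7.
The nodes whose values change: x2, n4, n7.

First demand of the output computes:
  n3 = suml([1, 2]) = 3
  n4 = neg(5) = -5
  n7 = sub(3, -5) = 8

After the edit, cleaning proceeds:
  n4: a read changed (x2 5->0) — executes, giving 0.
  n7: a read changed (n4 -5->0) — executes, giving 3.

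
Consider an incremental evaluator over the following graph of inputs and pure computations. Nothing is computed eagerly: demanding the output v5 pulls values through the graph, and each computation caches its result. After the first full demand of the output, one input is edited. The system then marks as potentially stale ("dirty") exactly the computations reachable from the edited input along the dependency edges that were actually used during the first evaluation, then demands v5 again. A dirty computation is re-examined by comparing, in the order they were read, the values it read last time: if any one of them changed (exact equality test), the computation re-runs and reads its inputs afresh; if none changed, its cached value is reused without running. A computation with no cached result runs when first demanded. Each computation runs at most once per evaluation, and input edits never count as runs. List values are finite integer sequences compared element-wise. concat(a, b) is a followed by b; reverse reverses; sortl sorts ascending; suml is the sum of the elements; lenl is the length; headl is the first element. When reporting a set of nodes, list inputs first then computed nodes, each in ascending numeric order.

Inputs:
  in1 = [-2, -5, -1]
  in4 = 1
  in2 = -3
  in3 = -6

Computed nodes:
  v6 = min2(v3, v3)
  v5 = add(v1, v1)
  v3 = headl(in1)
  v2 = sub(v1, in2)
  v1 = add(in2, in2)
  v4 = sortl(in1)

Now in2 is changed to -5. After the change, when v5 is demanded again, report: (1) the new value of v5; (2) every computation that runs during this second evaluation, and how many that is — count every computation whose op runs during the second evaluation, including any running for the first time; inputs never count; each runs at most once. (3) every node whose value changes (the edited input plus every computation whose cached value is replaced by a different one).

v5 now evaluates to -20.
Run set: v1, v5 (2 run).
Changed values: in2, v1, v5.

Initial pass — values computed on the first demand:
  v1 = add(-3, -3) = -6
  v5 = add(-6, -6) = -12

Second demand — change propagation:
  v1: re-runs because in2 -3->-5; in2 -3->-5; new result -10.
  v5: re-runs because v1 -6->-10; v1 -6->-10; new result -20.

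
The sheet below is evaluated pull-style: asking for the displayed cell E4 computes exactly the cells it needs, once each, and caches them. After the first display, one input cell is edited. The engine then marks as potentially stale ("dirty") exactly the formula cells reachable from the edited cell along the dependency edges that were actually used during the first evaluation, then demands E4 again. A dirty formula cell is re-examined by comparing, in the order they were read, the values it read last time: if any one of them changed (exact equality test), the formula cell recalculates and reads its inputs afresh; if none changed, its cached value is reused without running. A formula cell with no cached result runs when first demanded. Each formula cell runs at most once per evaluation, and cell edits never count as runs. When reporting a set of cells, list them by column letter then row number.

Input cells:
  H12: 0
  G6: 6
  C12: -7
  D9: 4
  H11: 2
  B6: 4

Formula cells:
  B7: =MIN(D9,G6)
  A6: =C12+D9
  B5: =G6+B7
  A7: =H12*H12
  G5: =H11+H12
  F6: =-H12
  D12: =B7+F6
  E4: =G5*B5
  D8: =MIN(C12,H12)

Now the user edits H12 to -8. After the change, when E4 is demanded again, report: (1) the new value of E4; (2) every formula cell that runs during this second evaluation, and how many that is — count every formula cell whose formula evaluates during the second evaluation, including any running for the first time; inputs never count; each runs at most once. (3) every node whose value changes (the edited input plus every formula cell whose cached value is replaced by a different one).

First demand of the output computes:
  B7 = MIN(4, 6) = 4
  B5 = 6 + 4 = 10
  G5 = 2 + 0 = 2
  E4 = 2 * 10 = 20

After the edit, cleaning proceeds:
  G5: a read changed (H12 0->-8) — executes, giving -6.
  E4: a read changed (G5 2->-6) — executes, giving -60.

Demanding E4 again yields -60.
2 formula cells run: E4, G5.
The nodes whose values change: E4, G5, H12.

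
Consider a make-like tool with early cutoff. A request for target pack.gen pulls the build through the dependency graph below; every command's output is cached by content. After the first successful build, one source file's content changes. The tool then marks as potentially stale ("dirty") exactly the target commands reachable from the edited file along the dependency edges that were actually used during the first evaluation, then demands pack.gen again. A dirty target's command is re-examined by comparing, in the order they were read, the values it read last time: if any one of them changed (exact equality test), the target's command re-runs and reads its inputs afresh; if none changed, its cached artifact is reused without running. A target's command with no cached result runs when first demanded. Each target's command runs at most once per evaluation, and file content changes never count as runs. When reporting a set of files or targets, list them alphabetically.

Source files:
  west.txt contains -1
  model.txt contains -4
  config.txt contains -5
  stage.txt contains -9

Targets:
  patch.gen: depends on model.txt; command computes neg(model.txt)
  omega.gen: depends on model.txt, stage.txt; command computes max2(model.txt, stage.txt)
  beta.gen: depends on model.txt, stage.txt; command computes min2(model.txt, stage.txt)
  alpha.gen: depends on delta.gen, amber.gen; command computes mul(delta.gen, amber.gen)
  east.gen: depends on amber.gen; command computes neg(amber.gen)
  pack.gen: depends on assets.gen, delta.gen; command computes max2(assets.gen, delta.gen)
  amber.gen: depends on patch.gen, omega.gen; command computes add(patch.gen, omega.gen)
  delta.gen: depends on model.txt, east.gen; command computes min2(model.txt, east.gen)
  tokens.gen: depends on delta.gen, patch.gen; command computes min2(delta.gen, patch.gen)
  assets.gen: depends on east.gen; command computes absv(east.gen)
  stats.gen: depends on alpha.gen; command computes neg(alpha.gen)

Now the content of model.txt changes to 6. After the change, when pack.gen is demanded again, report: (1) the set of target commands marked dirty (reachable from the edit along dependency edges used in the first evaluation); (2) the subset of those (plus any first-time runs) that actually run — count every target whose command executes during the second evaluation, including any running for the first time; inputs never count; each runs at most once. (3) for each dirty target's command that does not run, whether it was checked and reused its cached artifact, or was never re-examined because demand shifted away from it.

First demand of the output computes:
  omega.gen = max2(-4, -9) = -4
  patch.gen = neg(-4) = 4
  amber.gen = add(4, -4) = 0
  east.gen = neg(0) = 0
  assets.gen = absv(0) = 0
  delta.gen = min2(-4, 0) = -4
  pack.gen = max2(0, -4) = 0

After the edit, cleaning proceeds:
  omega.gen: a read changed (model.txt -4->6) — executes, giving 6.
  patch.gen: a read changed (model.txt -4->6) — executes, giving -6.
  amber.gen: a read changed (patch.gen 4->-6; omega.gen -4->6) — executes, giving 0 — identical to its old value.
  east.gen: dirty, but its reads are unchanged (amber.gen unchanged); cached 0 stands.
  assets.gen: dirty, but its reads are unchanged (east.gen unchanged); cached 0 stands.
  delta.gen: a read changed (model.txt -4->6) — executes, giving 0.
  pack.gen: a read changed (delta.gen -4->0) — executes, giving 0 — identical to its old value.

Note where the cutoff bites: east.gen is checked, finds nothing changed, and keeps its cache.

The edit dirties: amber.gen, assets.gen, delta.gen, east.gen, omega.gen, pack.gen, patch.gen.
5 target commands run: amber.gen, delta.gen, omega.gen, pack.gen, patch.gen.
Cache hits after checking: assets.gen, east.gen.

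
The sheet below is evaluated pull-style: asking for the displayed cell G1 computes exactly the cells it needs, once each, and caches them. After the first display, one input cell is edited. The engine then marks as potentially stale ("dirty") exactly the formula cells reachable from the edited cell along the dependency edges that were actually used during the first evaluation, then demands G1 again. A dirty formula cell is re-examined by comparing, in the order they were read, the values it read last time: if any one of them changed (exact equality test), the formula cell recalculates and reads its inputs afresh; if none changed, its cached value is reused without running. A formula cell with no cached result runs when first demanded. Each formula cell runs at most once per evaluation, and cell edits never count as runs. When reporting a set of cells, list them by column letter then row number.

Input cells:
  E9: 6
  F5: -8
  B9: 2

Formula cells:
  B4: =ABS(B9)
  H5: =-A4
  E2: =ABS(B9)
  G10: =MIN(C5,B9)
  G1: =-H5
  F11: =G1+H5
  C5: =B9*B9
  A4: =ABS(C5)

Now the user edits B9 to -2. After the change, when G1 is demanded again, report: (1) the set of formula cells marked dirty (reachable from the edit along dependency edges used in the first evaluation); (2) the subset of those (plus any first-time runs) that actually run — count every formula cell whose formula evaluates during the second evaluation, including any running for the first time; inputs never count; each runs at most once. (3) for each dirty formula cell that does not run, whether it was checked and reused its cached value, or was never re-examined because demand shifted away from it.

The edit dirties: A4, C5, G1, H5.
1 formula cells run: C5.
Cache hits after checking: A4, G1, H5.
Note the absorption at C5: it re-runs yet its value is the same, leaving the output's value untouched.

First demand of the output computes:
  C5 = 2 * 2 = 4
  A4 = ABS(4) = 4
  H5 = -(4) = -4
  G1 = -(-4) = 4

After the edit, cleaning proceeds:
  C5: a read changed (B9 2->-2; B9 2->-2) — executes, giving 4 — identical to its old value.
  A4: dirty, but its reads are unchanged (C5 unchanged); cached 4 stands.
  H5: dirty, but its reads are unchanged (A4 unchanged); cached -4 stands.
  G1: dirty, but its reads are unchanged (H5 unchanged); cached 4 stands.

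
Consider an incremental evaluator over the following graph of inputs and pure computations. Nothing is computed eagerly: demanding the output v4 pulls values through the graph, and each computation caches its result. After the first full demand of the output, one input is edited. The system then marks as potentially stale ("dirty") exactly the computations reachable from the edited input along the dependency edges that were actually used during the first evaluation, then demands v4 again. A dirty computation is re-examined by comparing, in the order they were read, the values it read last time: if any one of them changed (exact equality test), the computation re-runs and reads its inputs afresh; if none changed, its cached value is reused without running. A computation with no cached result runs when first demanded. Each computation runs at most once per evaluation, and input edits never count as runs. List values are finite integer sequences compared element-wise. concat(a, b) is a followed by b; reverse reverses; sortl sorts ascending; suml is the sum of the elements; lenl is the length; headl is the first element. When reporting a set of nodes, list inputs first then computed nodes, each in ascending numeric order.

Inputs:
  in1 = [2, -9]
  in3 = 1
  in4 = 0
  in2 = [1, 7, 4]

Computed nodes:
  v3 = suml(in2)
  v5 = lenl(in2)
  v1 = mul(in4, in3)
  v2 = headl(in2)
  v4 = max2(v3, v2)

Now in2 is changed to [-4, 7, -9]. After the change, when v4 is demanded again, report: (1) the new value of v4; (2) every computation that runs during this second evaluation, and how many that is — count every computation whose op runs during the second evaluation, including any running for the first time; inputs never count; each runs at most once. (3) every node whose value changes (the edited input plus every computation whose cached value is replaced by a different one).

v4 now evaluates to -4.
Run set: v2, v3, v4 (3 run).
Changed values: in2, v2, v3, v4.

Initial pass — values computed on the first demand:
  v2 = headl([1, 7, 4]) = 1
  v3 = suml([1, 7, 4]) = 12
  v4 = max2(12, 1) = 12

Second demand — change propagation:
  v2: re-runs because in2 [1, 7, 4]->[-4, 7, -9]; new result -4.
  v3: re-runs because in2 [1, 7, 4]->[-4, 7, -9]; new result -6.
  v4: re-runs because v3 12->-6; v2 1->-4; new result -4.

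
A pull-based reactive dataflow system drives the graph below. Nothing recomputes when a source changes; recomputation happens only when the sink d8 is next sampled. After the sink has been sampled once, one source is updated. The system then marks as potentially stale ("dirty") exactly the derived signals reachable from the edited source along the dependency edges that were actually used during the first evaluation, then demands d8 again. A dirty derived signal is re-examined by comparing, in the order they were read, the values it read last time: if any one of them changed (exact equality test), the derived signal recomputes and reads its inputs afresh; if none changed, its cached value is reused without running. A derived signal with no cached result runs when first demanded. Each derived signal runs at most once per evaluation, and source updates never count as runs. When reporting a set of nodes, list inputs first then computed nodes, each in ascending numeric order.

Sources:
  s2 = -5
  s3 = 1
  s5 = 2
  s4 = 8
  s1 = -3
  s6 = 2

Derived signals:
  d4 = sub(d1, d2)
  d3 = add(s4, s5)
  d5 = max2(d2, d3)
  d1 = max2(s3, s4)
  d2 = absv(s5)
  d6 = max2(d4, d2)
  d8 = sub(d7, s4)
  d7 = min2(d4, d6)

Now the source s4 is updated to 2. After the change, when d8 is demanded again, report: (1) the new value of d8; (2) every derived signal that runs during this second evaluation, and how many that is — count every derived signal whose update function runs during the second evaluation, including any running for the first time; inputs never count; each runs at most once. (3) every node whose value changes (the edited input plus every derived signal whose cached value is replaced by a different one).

New value of d8: -2.
Derived signals that run: d1, d4, d6, d7, d8 — 5 in total.
Values that change: s4, d1, d4, d6, d7.

First evaluation (everything demanded from the output):
  d1 = max2(1, 8) = 8
  d2 = absv(2) = 2
  d4 = sub(8, 2) = 6
  d6 = max2(6, 2) = 6
  d7 = min2(6, 6) = 6
  d8 = sub(6, 8) = -2

Propagation after the edit:
  d1: runs — s4 8->2; result 2.
  d4: runs — d1 8->2; result 0.
  d6: runs — d4 6->0; result 2.
  d7: runs — d4 6->0; d6 6->2; result 0.
  d8: runs — d7 6->0; s4 8->2; result -2 (same value as before).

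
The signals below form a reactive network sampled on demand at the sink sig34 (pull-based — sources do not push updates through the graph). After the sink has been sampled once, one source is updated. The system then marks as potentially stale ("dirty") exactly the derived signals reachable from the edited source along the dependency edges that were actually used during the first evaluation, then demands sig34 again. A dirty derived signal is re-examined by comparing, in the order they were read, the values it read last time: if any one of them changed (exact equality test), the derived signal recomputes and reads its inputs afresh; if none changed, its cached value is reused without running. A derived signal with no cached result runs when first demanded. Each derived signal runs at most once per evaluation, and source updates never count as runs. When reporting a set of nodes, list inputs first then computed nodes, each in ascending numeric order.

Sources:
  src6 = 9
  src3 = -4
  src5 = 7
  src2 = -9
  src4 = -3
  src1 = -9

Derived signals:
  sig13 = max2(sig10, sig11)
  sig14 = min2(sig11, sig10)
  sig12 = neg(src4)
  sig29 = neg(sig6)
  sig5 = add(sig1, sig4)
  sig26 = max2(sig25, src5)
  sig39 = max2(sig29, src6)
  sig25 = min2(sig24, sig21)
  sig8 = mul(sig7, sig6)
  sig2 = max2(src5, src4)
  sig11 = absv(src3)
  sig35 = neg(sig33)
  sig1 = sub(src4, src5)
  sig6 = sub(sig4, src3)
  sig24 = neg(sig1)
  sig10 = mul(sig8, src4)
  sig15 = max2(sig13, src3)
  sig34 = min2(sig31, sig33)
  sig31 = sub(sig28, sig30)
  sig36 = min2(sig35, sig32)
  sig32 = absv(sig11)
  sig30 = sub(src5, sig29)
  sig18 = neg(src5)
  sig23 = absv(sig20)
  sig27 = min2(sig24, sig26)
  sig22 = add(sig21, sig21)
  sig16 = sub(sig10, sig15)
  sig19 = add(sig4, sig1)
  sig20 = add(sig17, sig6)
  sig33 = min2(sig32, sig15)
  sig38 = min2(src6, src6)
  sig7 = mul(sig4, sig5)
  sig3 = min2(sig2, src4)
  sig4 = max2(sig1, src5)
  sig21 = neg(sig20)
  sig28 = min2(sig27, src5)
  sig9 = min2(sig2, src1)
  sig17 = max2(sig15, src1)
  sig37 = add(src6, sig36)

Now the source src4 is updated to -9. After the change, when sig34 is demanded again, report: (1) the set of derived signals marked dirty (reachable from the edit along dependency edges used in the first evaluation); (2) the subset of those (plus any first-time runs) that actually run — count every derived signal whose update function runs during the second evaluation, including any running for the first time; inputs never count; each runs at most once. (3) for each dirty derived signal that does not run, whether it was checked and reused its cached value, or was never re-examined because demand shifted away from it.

Dirty set: sig1, sig4, sig5, sig6, sig7, sig8, sig10, sig13, sig15, sig17, sig20, sig21, sig24, sig25, sig26, sig27, sig28, sig29, sig30, sig31, sig33, sig34.
Run set: sig1, sig4, sig5, sig7, sig8, sig10, sig13, sig15, sig17, sig20, sig21, sig24, sig25, sig26, sig27, sig33 (16 run).
Re-examined without running (cache reused): sig6, sig28, sig29, sig30, sig31, sig34.
The important point: at sig6 every value read last time is unchanged, so the dirty flag clears without a run.

Initial pass — values computed on the first demand:
  sig1 = sub(-3, 7) = -10
  sig4 = max2(-10, 7) = 7
  sig5 = add(-10, 7) = -3
  sig6 = sub(7, -4) = 11
  sig7 = mul(7, -3) = -21
  sig8 = mul(-21, 11) = -231
  sig10 = mul(-231, -3) = 693
  sig11 = absv(-4) = 4
  sig13 = max2(693, 4) = 693
  sig15 = max2(693, -4) = 693
  sig17 = max2(693, -9) = 693
  sig20 = add(693, 11) = 704
  sig21 = neg(704) = -704
  sig24 = neg(-10) = 10
  sig25 = min2(10, -704) = -704
  sig26 = max2(-704, 7) = 7
  sig27 = min2(10, 7) = 7
  sig28 = min2(7, 7) = 7
  sig29 = neg(11) = -11
  sig30 = sub(7, -11) = 18
  sig31 = sub(7, 18) = -11
  sig32 = absv(4) = 4
  sig33 = min2(4, 693) = 4
  sig34 = min2(-11, 4) = -11

Second demand — change propagation:
  sig1: re-runs because src4 -3->-9; new result -16.
  sig4: re-runs because sig1 -10->-16; new result 7 (unchanged).
  sig5: re-runs because sig1 -10->-16; new result -9.
  sig6: re-examined; everything it read last time is the same (sig4 unchanged, src3 unchanged) — cache 11 kept, no run.
  sig7: re-runs because sig5 -3->-9; new result -63.
  sig8: re-runs because sig7 -21->-63; new result -693.
  sig10: re-runs because sig8 -231->-693; src4 -3->-9; new result 6237.
  sig13: re-runs because sig10 693->6237; new result 6237.
  sig15: re-runs because sig13 693->6237; new result 6237.
  sig17: re-runs because sig15 693->6237; new result 6237.
  sig20: re-runs because sig17 693->6237; new result 6248.
  sig21: re-runs because sig20 704->6248; new result -6248.
  sig24: re-runs because sig1 -10->-16; new result 16.
  sig25: re-runs because sig24 10->16; sig21 -704->-6248; new result -6248.
  sig26: re-runs because sig25 -704->-6248; new result 7 (unchanged).
  sig27: re-runs because sig24 10->16; new result 7 (unchanged).
  sig28: re-examined; everything it read last time is the same (sig27 unchanged, src5 unchanged) — cache 7 kept, no run.
  sig29: re-examined; everything it read last time is the same (sig6 unchanged) — cache -11 kept, no run.
  sig30: re-examined; everything it read last time is the same (src5 unchanged, sig29 unchanged) — cache 18 kept, no run.
  sig31: re-examined; everything it read last time is the same (sig28 unchanged, sig30 unchanged) — cache -11 kept, no run.
  sig33: re-runs because sig15 693->6237; new result 4 (unchanged).
  sig34: re-examined; everything it read last time is the same (sig31 unchanged, sig33 unchanged) — cache -11 kept, no run.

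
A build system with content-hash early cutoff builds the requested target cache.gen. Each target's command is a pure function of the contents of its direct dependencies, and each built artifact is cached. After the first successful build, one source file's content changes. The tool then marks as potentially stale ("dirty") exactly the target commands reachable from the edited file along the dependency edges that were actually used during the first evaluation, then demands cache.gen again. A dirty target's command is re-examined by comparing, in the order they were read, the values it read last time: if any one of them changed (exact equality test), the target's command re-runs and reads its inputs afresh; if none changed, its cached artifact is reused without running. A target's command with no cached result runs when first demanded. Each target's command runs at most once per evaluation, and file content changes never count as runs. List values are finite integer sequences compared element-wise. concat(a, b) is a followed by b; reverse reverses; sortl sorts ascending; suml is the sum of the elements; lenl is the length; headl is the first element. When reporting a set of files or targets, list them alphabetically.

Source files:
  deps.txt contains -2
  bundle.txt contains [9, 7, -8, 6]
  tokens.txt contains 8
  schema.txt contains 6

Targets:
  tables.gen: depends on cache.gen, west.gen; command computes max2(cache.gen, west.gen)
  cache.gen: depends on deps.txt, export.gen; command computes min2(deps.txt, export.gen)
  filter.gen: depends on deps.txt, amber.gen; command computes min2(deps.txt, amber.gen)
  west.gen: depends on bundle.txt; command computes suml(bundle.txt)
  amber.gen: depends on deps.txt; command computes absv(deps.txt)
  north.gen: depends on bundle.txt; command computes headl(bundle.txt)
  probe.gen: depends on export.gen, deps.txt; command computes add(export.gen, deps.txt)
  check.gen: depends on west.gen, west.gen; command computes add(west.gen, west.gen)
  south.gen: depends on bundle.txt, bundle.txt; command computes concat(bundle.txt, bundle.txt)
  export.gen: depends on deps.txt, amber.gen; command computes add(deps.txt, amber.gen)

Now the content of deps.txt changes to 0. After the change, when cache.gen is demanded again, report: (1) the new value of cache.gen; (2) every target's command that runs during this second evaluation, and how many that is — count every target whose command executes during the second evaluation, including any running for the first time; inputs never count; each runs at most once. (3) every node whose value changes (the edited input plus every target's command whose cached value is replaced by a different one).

New value of cache.gen: 0.
Target commands that run: amber.gen, cache.gen, export.gen — 3 in total.
Values that change: amber.gen, cache.gen, deps.txt.

First evaluation (everything demanded from the output):
  amber.gen = absv(-2) = 2
  export.gen = add(-2, 2) = 0
  cache.gen = min2(-2, 0) = -2

Propagation after the edit:
  amber.gen: runs — deps.txt -2->0; result 0.
  export.gen: runs — deps.txt -2->0; amber.gen 2->0; result 0 (same value as before).
  cache.gen: runs — deps.txt -2->0; result 0.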